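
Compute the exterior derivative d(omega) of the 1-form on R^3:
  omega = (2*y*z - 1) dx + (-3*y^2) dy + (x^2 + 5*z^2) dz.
d(omega) = (-2*z) dx ∧ dy + (2*x - 2*y) dx ∧ dz

For a 1-form omega = sum_i f_i dx_i, the exterior derivative is
  d(omega) = sum_{i < j} (∂f_j/∂x_i - ∂f_i/∂x_j) dx_i ∧ dx_j.
  coefficient of dx ∧ dy: ∂f_2/∂x - ∂f_1/∂y = ∂(-3*y^2)/∂x - ∂(2*y*z - 1)/∂y = -2*z
  coefficient of dx ∧ dz: ∂f_3/∂x - ∂f_1/∂z = ∂(x^2 + 5*z^2)/∂x - ∂(2*y*z - 1)/∂z = 2*x - 2*y
Assembling: d(omega) = (-2*z) dx ∧ dy + (2*x - 2*y) dx ∧ dz.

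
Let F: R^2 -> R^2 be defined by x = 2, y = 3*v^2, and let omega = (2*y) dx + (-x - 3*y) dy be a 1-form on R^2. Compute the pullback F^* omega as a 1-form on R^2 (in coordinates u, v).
F^* omega = (-54*v^3 - 12*v) dv

Using F^*(f dg) = (f ∘ F) d(g ∘ F), substitute each coordinate x_i by F_i(u, v) in f_i, and replace dx_i by d F_i = (∂F_i/∂u) du + (∂F_i/∂v) dv.
  For the x component: f_1(F) = 6*v^2; d F_1 = (0) du + (0) dv
  For the y component: f_2(F) = -9*v^2 - 2; d F_2 = (0) du + (6*v) dv
Combining and collecting du, dv coefficients:
  coeff of du: 0
  coeff of dv: -54*v^3 - 12*v
F^* omega = (-54*v^3 - 12*v) dv.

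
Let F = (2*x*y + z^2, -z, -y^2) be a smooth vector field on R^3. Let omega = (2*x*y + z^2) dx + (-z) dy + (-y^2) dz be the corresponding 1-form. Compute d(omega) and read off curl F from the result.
d(omega) = (1 - 2*y) dy ∧ dz + (2*z) dz ∧ dx + (-2*x) dx ∧ dy; curl F = (1 - 2*y, 2*z, -2*x)

d omega = sum_{i<j} (∂f_j/∂x_i - ∂f_i/∂x_j) dx_i ∧ dx_j. Under the identification (dy ∧ dz, dz ∧ dx, dx ∧ dy) ↔ (e_x, e_y, e_z), the coefficients are exactly the components of curl F. Compute:
  ∂R/∂y - ∂Q/∂z = (-2*y) - (-1) = 1 - 2*y
  ∂P/∂z - ∂R/∂x = (2*z) - (0) = 2*z
  ∂Q/∂x - ∂P/∂y = (0) - (2*x) = -2*x.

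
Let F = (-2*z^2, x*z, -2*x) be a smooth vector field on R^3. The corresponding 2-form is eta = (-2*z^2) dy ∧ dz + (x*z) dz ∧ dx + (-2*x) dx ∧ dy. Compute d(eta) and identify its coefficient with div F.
d(eta) = (0) dx ∧ dy ∧ dz; div F = 0

For a 2-form in R^3 of the form above, applying d gives a 3-form with coefficient ∂P/∂x + ∂Q/∂y + ∂R/∂z:
  ∂P/∂x = 0
  ∂Q/∂y = 0
  ∂R/∂z = 0
Sum = 0, which is exactly div F.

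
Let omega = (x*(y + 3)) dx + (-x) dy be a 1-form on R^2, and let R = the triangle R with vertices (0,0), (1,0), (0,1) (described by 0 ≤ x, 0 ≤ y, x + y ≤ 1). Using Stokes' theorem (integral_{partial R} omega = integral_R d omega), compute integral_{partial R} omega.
integral_(partial R) omega = -2/3

Stokes: integral_partial_R omega = integral_R d omega with d omega = (∂Q/∂x - ∂P/∂y) dx ∧ dy.
  ∂Q/∂x = -1
  ∂P/∂y = x
  integrand = ∂Q/∂x - ∂P/∂y = -x - 1.
Integrating over R: integral_0^1 integral_0^{1-x} (-x - 1) dy dx = -2/3.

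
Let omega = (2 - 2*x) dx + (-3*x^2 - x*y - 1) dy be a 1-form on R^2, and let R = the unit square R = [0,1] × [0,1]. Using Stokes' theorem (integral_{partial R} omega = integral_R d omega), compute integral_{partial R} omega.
integral_(partial R) omega = -7/2

Stokes: integral_partial_R omega = integral_R d omega with d omega = (∂Q/∂x - ∂P/∂y) dx ∧ dy.
  ∂Q/∂x = -6*x - y
  ∂P/∂y = 0
  integrand = ∂Q/∂x - ∂P/∂y = -6*x - y.
Integrating over R: integral_0^1 integral_0^1 (-6*x - y) dx dy = -7/2.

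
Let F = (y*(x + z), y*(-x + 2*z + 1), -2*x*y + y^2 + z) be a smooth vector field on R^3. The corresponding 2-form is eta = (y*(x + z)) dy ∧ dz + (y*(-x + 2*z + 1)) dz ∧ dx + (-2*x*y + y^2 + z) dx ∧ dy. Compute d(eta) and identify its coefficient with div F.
d(eta) = (-x + y + 2*z + 2) dx ∧ dy ∧ dz; div F = -x + y + 2*z + 2

For a 2-form in R^3 of the form above, applying d gives a 3-form with coefficient ∂P/∂x + ∂Q/∂y + ∂R/∂z:
  ∂P/∂x = y
  ∂Q/∂y = -x + 2*z + 1
  ∂R/∂z = 1
Sum = -x + y + 2*z + 2, which is exactly div F.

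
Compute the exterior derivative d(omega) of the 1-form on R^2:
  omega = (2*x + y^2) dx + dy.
d(omega) = (-2*y) dx ∧ dy

For a 1-form omega = sum_i f_i dx_i, the exterior derivative is
  d(omega) = sum_{i < j} (∂f_j/∂x_i - ∂f_i/∂x_j) dx_i ∧ dx_j.
  coefficient of dx ∧ dy: ∂f_2/∂x - ∂f_1/∂y = ∂(1)/∂x - ∂(2*x + y^2)/∂y = -2*y
Assembling: d(omega) = (-2*y) dx ∧ dy.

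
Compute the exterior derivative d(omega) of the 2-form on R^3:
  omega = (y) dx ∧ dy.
d(omega) = 0

For a 2-form omega = sum_{i<j} g_{ij} dx_i ∧ dx_j, the exterior derivative is
  d(omega) = sum_{i<j} d(g_{ij}) ∧ dx_i ∧ dx_j = sum_{i<j, k} (∂g_{ij}/∂x_k) dx_k ∧ dx_i ∧ dx_j.
Expand each term, using dx_k ∧ dx_i ∧ dx_j = sgn(permutation) dx_{(a)} ∧ dx_{(b)} ∧ dx_{(c)} with (a < b < c) sorted:

Collecting like 3-forms: d(omega) = 0.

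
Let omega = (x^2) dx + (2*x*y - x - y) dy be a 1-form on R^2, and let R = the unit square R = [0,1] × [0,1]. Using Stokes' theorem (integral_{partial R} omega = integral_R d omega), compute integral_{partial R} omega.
integral_(partial R) omega = 0

Stokes: integral_partial_R omega = integral_R d omega with d omega = (∂Q/∂x - ∂P/∂y) dx ∧ dy.
  ∂Q/∂x = 2*y - 1
  ∂P/∂y = 0
  integrand = ∂Q/∂x - ∂P/∂y = 2*y - 1.
Integrating over R: integral_0^1 integral_0^1 (2*y - 1) dx dy = 0.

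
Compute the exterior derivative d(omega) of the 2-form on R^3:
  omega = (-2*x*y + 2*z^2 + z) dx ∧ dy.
d(omega) = (4*z + 1) dx ∧ dy ∧ dz

For a 2-form omega = sum_{i<j} g_{ij} dx_i ∧ dx_j, the exterior derivative is
  d(omega) = sum_{i<j} d(g_{ij}) ∧ dx_i ∧ dx_j = sum_{i<j, k} (∂g_{ij}/∂x_k) dx_k ∧ dx_i ∧ dx_j.
Expand each term, using dx_k ∧ dx_i ∧ dx_j = sgn(permutation) dx_{(a)} ∧ dx_{(b)} ∧ dx_{(c)} with (a < b < c) sorted:
  d(-2*x*y + 2*z^2 + z) includes (∂/∂z)(-2*x*y + 2*z^2 + z) dz = (4*z + 1) dz, which multiplied by dx ∧ dy gives (4*z + 1) dx ∧ dy ∧ dz
Collecting like 3-forms: d(omega) = (4*z + 1) dx ∧ dy ∧ dz.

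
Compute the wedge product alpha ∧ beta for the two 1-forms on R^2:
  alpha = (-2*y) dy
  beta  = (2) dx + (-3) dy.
alpha ∧ beta = (4*y) dx ∧ dy

Distribute the wedge, using dx_i ∧ dx_j = -dx_j ∧ dx_i and dx_i ∧ dx_i = 0. For each pair (i, j) with i < j, the coefficient of dx_i ∧ dx_j in alpha ∧ beta is (alpha_i * beta_j - alpha_j * beta_i). Collecting: alpha ∧ beta = (4*y) dx ∧ dy.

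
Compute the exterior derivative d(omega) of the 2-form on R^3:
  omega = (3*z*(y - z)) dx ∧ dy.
d(omega) = (3*y - 6*z) dx ∧ dy ∧ dz

For a 2-form omega = sum_{i<j} g_{ij} dx_i ∧ dx_j, the exterior derivative is
  d(omega) = sum_{i<j} d(g_{ij}) ∧ dx_i ∧ dx_j = sum_{i<j, k} (∂g_{ij}/∂x_k) dx_k ∧ dx_i ∧ dx_j.
Expand each term, using dx_k ∧ dx_i ∧ dx_j = sgn(permutation) dx_{(a)} ∧ dx_{(b)} ∧ dx_{(c)} with (a < b < c) sorted:
  d(3*z*(y - z)) includes (∂/∂z)(3*z*(y - z)) dz = (3*y - 6*z) dz, which multiplied by dx ∧ dy gives (3*y - 6*z) dx ∧ dy ∧ dz
Collecting like 3-forms: d(omega) = (3*y - 6*z) dx ∧ dy ∧ dz.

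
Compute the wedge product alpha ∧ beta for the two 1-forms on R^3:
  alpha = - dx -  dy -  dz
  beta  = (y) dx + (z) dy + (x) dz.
alpha ∧ beta = (y - z) dx ∧ dy + (-x + y) dx ∧ dz + (-x + z) dy ∧ dz

Distribute the wedge, using dx_i ∧ dx_j = -dx_j ∧ dx_i and dx_i ∧ dx_i = 0. For each pair (i, j) with i < j, the coefficient of dx_i ∧ dx_j in alpha ∧ beta is (alpha_i * beta_j - alpha_j * beta_i). Collecting: alpha ∧ beta = (y - z) dx ∧ dy + (-x + y) dx ∧ dz + (-x + z) dy ∧ dz.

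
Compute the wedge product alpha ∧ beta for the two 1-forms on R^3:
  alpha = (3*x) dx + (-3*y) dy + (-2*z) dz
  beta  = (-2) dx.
alpha ∧ beta = (-6*y) dx ∧ dy + (-4*z) dx ∧ dz

Distribute the wedge, using dx_i ∧ dx_j = -dx_j ∧ dx_i and dx_i ∧ dx_i = 0. For each pair (i, j) with i < j, the coefficient of dx_i ∧ dx_j in alpha ∧ beta is (alpha_i * beta_j - alpha_j * beta_i). Collecting: alpha ∧ beta = (-6*y) dx ∧ dy + (-4*z) dx ∧ dz.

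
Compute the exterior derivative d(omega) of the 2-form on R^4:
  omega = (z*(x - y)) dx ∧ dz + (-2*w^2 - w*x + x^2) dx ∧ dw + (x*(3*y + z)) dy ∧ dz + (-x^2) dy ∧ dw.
d(omega) = (3*y + 2*z) dx ∧ dy ∧ dz + (-2*x) dx ∧ dy ∧ dw

For a 2-form omega = sum_{i<j} g_{ij} dx_i ∧ dx_j, the exterior derivative is
  d(omega) = sum_{i<j} d(g_{ij}) ∧ dx_i ∧ dx_j = sum_{i<j, k} (∂g_{ij}/∂x_k) dx_k ∧ dx_i ∧ dx_j.
Expand each term, using dx_k ∧ dx_i ∧ dx_j = sgn(permutation) dx_{(a)} ∧ dx_{(b)} ∧ dx_{(c)} with (a < b < c) sorted:
  d(z*(x - y)) includes (∂/∂y)(z*(x - y)) dy = (-z) dy, which multiplied by dx ∧ dz gives (z) dx ∧ dy ∧ dz
  d(x*(3*y + z)) includes (∂/∂x)(x*(3*y + z)) dx = (3*y + z) dx, which multiplied by dy ∧ dz gives (3*y + z) dx ∧ dy ∧ dz
  d(-x^2) includes (∂/∂x)(-x^2) dx = (-2*x) dx, which multiplied by dy ∧ dw gives (-2*x) dx ∧ dy ∧ dw
Collecting like 3-forms: d(omega) = (3*y + 2*z) dx ∧ dy ∧ dz + (-2*x) dx ∧ dy ∧ dw.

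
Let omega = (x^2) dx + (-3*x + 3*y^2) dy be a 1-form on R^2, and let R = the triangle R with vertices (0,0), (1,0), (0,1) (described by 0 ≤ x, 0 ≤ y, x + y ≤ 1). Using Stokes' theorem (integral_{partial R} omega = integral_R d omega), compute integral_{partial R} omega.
integral_(partial R) omega = -3/2

Stokes: integral_partial_R omega = integral_R d omega with d omega = (∂Q/∂x - ∂P/∂y) dx ∧ dy.
  ∂Q/∂x = -3
  ∂P/∂y = 0
  integrand = ∂Q/∂x - ∂P/∂y = -3.
Integrating over R: integral_0^1 integral_0^{1-x} (-3) dy dx = -3/2.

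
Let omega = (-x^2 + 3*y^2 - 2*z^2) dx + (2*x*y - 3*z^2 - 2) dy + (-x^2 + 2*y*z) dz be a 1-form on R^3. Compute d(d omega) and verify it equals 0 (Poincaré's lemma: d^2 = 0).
d(d omega) = 0

Step 1: d omega = sum_{i<j} (∂f_j/∂x_i - ∂f_i/∂x_j) dx_i ∧ dx_j:
  coeff of dx ∧ dy: -4*y
  coeff of dx ∧ dz: -2*x + 4*z
  coeff of dy ∧ dz: 8*z
Step 2: Apply d again to each 2-form coefficient. The only possible 3-form in R^3 is dx ∧ dy ∧ dz, with coefficient
  ∂(coeff of dy∧dz)/∂x - ∂(coeff of dx∧dz)/∂y + ∂(coeff of dx∧dy)/∂z
  = ∂/∂x (8*z) - ∂/∂y (-2*x + 4*z) + ∂/∂z (-4*y).
Each of these terms simplifies to sums of mixed partials that cancel in pairs. The result is 0 (by equality of mixed partials for smooth functions — Schwarz / Clairaut).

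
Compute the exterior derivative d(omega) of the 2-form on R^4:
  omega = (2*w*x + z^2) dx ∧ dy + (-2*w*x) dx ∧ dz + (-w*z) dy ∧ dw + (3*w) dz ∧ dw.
d(omega) = (2*z) dx ∧ dy ∧ dz + (2*x) dx ∧ dy ∧ dw + (-2*x) dx ∧ dz ∧ dw + (w) dy ∧ dz ∧ dw

For a 2-form omega = sum_{i<j} g_{ij} dx_i ∧ dx_j, the exterior derivative is
  d(omega) = sum_{i<j} d(g_{ij}) ∧ dx_i ∧ dx_j = sum_{i<j, k} (∂g_{ij}/∂x_k) dx_k ∧ dx_i ∧ dx_j.
Expand each term, using dx_k ∧ dx_i ∧ dx_j = sgn(permutation) dx_{(a)} ∧ dx_{(b)} ∧ dx_{(c)} with (a < b < c) sorted:
  d(2*w*x + z^2) includes (∂/∂z)(2*w*x + z^2) dz = (2*z) dz, which multiplied by dx ∧ dy gives (2*z) dx ∧ dy ∧ dz
  d(2*w*x + z^2) includes (∂/∂w)(2*w*x + z^2) dw = (2*x) dw, which multiplied by dx ∧ dy gives (2*x) dx ∧ dy ∧ dw
  d(-2*w*x) includes (∂/∂w)(-2*w*x) dw = (-2*x) dw, which multiplied by dx ∧ dz gives (-2*x) dx ∧ dz ∧ dw
  d(-w*z) includes (∂/∂z)(-w*z) dz = (-w) dz, which multiplied by dy ∧ dw gives (w) dy ∧ dz ∧ dw
Collecting like 3-forms: d(omega) = (2*z) dx ∧ dy ∧ dz + (2*x) dx ∧ dy ∧ dw + (-2*x) dx ∧ dz ∧ dw + (w) dy ∧ dz ∧ dw.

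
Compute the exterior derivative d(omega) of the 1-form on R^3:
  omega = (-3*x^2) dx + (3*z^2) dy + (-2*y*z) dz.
d(omega) = (-8*z) dy ∧ dz

For a 1-form omega = sum_i f_i dx_i, the exterior derivative is
  d(omega) = sum_{i < j} (∂f_j/∂x_i - ∂f_i/∂x_j) dx_i ∧ dx_j.
  coefficient of dy ∧ dz: ∂f_3/∂y - ∂f_2/∂z = ∂(-2*y*z)/∂y - ∂(3*z^2)/∂z = -8*z
Assembling: d(omega) = (-8*z) dy ∧ dz.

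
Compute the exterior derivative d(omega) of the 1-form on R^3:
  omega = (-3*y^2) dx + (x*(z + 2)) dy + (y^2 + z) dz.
d(omega) = (6*y + z + 2) dx ∧ dy + (-x + 2*y) dy ∧ dz

For a 1-form omega = sum_i f_i dx_i, the exterior derivative is
  d(omega) = sum_{i < j} (∂f_j/∂x_i - ∂f_i/∂x_j) dx_i ∧ dx_j.
  coefficient of dx ∧ dy: ∂f_2/∂x - ∂f_1/∂y = ∂(x*(z + 2))/∂x - ∂(-3*y^2)/∂y = 6*y + z + 2
  coefficient of dy ∧ dz: ∂f_3/∂y - ∂f_2/∂z = ∂(y^2 + z)/∂y - ∂(x*(z + 2))/∂z = -x + 2*y
Assembling: d(omega) = (6*y + z + 2) dx ∧ dy + (-x + 2*y) dy ∧ dz.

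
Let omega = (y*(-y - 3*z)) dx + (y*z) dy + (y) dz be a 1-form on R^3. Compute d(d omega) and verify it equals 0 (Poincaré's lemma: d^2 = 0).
d(d omega) = 0

Step 1: d omega = sum_{i<j} (∂f_j/∂x_i - ∂f_i/∂x_j) dx_i ∧ dx_j:
  coeff of dx ∧ dy: 2*y + 3*z
  coeff of dx ∧ dz: 3*y
  coeff of dy ∧ dz: 1 - y
Step 2: Apply d again to each 2-form coefficient. The only possible 3-form in R^3 is dx ∧ dy ∧ dz, with coefficient
  ∂(coeff of dy∧dz)/∂x - ∂(coeff of dx∧dz)/∂y + ∂(coeff of dx∧dy)/∂z
  = ∂/∂x (1 - y) - ∂/∂y (3*y) + ∂/∂z (2*y + 3*z).
Each of these terms simplifies to sums of mixed partials that cancel in pairs. The result is 0 (by equality of mixed partials for smooth functions — Schwarz / Clairaut).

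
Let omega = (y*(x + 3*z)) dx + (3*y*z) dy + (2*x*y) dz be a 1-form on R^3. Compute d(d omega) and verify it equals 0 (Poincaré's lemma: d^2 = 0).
d(d omega) = 0

Step 1: d omega = sum_{i<j} (∂f_j/∂x_i - ∂f_i/∂x_j) dx_i ∧ dx_j:
  coeff of dx ∧ dy: -x - 3*z
  coeff of dx ∧ dz: -y
  coeff of dy ∧ dz: 2*x - 3*y
Step 2: Apply d again to each 2-form coefficient. The only possible 3-form in R^3 is dx ∧ dy ∧ dz, with coefficient
  ∂(coeff of dy∧dz)/∂x - ∂(coeff of dx∧dz)/∂y + ∂(coeff of dx∧dy)/∂z
  = ∂/∂x (2*x - 3*y) - ∂/∂y (-y) + ∂/∂z (-x - 3*z).
Each of these terms simplifies to sums of mixed partials that cancel in pairs. The result is 0 (by equality of mixed partials for smooth functions — Schwarz / Clairaut).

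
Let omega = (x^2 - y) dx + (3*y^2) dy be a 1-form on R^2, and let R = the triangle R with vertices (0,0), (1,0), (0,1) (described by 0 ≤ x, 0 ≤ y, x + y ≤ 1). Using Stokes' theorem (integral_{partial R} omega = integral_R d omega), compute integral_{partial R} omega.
integral_(partial R) omega = 1/2

Stokes: integral_partial_R omega = integral_R d omega with d omega = (∂Q/∂x - ∂P/∂y) dx ∧ dy.
  ∂Q/∂x = 0
  ∂P/∂y = -1
  integrand = ∂Q/∂x - ∂P/∂y = 1.
Integrating over R: integral_0^1 integral_0^{1-x} (1) dy dx = 1/2.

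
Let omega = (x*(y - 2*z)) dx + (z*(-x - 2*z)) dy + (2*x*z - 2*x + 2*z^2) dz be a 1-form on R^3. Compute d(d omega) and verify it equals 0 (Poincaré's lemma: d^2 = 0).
d(d omega) = 0

Step 1: d omega = sum_{i<j} (∂f_j/∂x_i - ∂f_i/∂x_j) dx_i ∧ dx_j:
  coeff of dx ∧ dy: -x - z
  coeff of dx ∧ dz: 2*x + 2*z - 2
  coeff of dy ∧ dz: x + 4*z
Step 2: Apply d again to each 2-form coefficient. The only possible 3-form in R^3 is dx ∧ dy ∧ dz, with coefficient
  ∂(coeff of dy∧dz)/∂x - ∂(coeff of dx∧dz)/∂y + ∂(coeff of dx∧dy)/∂z
  = ∂/∂x (x + 4*z) - ∂/∂y (2*x + 2*z - 2) + ∂/∂z (-x - z).
Each of these terms simplifies to sums of mixed partials that cancel in pairs. The result is 0 (by equality of mixed partials for smooth functions — Schwarz / Clairaut).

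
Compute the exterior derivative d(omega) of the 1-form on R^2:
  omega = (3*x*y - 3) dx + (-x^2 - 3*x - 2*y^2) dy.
d(omega) = (-5*x - 3) dx ∧ dy

For a 1-form omega = sum_i f_i dx_i, the exterior derivative is
  d(omega) = sum_{i < j} (∂f_j/∂x_i - ∂f_i/∂x_j) dx_i ∧ dx_j.
  coefficient of dx ∧ dy: ∂f_2/∂x - ∂f_1/∂y = ∂(-x^2 - 3*x - 2*y^2)/∂x - ∂(3*x*y - 3)/∂y = -5*x - 3
Assembling: d(omega) = (-5*x - 3) dx ∧ dy.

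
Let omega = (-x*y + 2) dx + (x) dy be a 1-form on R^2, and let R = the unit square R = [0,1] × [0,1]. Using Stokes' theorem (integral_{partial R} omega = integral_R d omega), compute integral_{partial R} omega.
integral_(partial R) omega = 3/2

Stokes: integral_partial_R omega = integral_R d omega with d omega = (∂Q/∂x - ∂P/∂y) dx ∧ dy.
  ∂Q/∂x = 1
  ∂P/∂y = -x
  integrand = ∂Q/∂x - ∂P/∂y = x + 1.
Integrating over R: integral_0^1 integral_0^1 (x + 1) dx dy = 3/2.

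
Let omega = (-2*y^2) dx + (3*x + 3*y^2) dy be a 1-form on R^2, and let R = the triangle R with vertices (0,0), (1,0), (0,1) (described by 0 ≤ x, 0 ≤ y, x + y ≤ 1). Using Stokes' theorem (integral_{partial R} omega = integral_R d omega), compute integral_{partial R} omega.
integral_(partial R) omega = 13/6

Stokes: integral_partial_R omega = integral_R d omega with d omega = (∂Q/∂x - ∂P/∂y) dx ∧ dy.
  ∂Q/∂x = 3
  ∂P/∂y = -4*y
  integrand = ∂Q/∂x - ∂P/∂y = 4*y + 3.
Integrating over R: integral_0^1 integral_0^{1-x} (4*y + 3) dy dx = 13/6.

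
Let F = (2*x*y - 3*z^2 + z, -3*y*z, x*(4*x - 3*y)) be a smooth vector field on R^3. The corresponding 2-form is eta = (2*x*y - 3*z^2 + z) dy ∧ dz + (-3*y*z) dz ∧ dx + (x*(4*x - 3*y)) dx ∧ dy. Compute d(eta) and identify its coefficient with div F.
d(eta) = (2*y - 3*z) dx ∧ dy ∧ dz; div F = 2*y - 3*z

For a 2-form in R^3 of the form above, applying d gives a 3-form with coefficient ∂P/∂x + ∂Q/∂y + ∂R/∂z:
  ∂P/∂x = 2*y
  ∂Q/∂y = -3*z
  ∂R/∂z = 0
Sum = 2*y - 3*z, which is exactly div F.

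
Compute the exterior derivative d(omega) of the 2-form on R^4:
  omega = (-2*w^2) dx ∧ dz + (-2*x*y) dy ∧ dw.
d(omega) = (-4*w) dx ∧ dz ∧ dw + (-2*y) dx ∧ dy ∧ dw

For a 2-form omega = sum_{i<j} g_{ij} dx_i ∧ dx_j, the exterior derivative is
  d(omega) = sum_{i<j} d(g_{ij}) ∧ dx_i ∧ dx_j = sum_{i<j, k} (∂g_{ij}/∂x_k) dx_k ∧ dx_i ∧ dx_j.
Expand each term, using dx_k ∧ dx_i ∧ dx_j = sgn(permutation) dx_{(a)} ∧ dx_{(b)} ∧ dx_{(c)} with (a < b < c) sorted:
  d(-2*w^2) includes (∂/∂w)(-2*w^2) dw = (-4*w) dw, which multiplied by dx ∧ dz gives (-4*w) dx ∧ dz ∧ dw
  d(-2*x*y) includes (∂/∂x)(-2*x*y) dx = (-2*y) dx, which multiplied by dy ∧ dw gives (-2*y) dx ∧ dy ∧ dw
Collecting like 3-forms: d(omega) = (-4*w) dx ∧ dz ∧ dw + (-2*y) dx ∧ dy ∧ dw.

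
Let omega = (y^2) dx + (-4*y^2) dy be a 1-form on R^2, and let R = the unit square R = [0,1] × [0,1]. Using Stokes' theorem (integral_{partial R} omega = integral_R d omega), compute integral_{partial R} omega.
integral_(partial R) omega = -1

Stokes: integral_partial_R omega = integral_R d omega with d omega = (∂Q/∂x - ∂P/∂y) dx ∧ dy.
  ∂Q/∂x = 0
  ∂P/∂y = 2*y
  integrand = ∂Q/∂x - ∂P/∂y = -2*y.
Integrating over R: integral_0^1 integral_0^1 (-2*y) dx dy = -1.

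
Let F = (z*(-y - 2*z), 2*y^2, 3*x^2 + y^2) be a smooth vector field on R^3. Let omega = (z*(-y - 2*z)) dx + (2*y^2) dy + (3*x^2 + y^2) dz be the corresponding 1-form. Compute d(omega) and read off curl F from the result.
d(omega) = (2*y) dy ∧ dz + (-6*x - y - 4*z) dz ∧ dx + (z) dx ∧ dy; curl F = (2*y, -6*x - y - 4*z, z)

d omega = sum_{i<j} (∂f_j/∂x_i - ∂f_i/∂x_j) dx_i ∧ dx_j. Under the identification (dy ∧ dz, dz ∧ dx, dx ∧ dy) ↔ (e_x, e_y, e_z), the coefficients are exactly the components of curl F. Compute:
  ∂R/∂y - ∂Q/∂z = (2*y) - (0) = 2*y
  ∂P/∂z - ∂R/∂x = (-y - 4*z) - (6*x) = -6*x - y - 4*z
  ∂Q/∂x - ∂P/∂y = (0) - (-z) = z.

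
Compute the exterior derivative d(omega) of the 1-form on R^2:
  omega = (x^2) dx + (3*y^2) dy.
d(omega) = 0

For a 1-form omega = sum_i f_i dx_i, the exterior derivative is
  d(omega) = sum_{i < j} (∂f_j/∂x_i - ∂f_i/∂x_j) dx_i ∧ dx_j.

Assembling: d(omega) = 0.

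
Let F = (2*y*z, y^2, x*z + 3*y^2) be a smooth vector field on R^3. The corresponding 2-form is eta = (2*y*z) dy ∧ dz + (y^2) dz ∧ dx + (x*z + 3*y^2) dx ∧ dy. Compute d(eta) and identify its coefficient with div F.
d(eta) = (x + 2*y) dx ∧ dy ∧ dz; div F = x + 2*y

For a 2-form in R^3 of the form above, applying d gives a 3-form with coefficient ∂P/∂x + ∂Q/∂y + ∂R/∂z:
  ∂P/∂x = 0
  ∂Q/∂y = 2*y
  ∂R/∂z = x
Sum = x + 2*y, which is exactly div F.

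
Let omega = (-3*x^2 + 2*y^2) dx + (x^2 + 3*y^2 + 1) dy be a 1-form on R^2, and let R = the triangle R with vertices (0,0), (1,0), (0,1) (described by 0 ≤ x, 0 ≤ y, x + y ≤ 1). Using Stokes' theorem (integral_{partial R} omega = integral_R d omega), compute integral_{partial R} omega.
integral_(partial R) omega = -1/3

Stokes: integral_partial_R omega = integral_R d omega with d omega = (∂Q/∂x - ∂P/∂y) dx ∧ dy.
  ∂Q/∂x = 2*x
  ∂P/∂y = 4*y
  integrand = ∂Q/∂x - ∂P/∂y = 2*x - 4*y.
Integrating over R: integral_0^1 integral_0^{1-x} (2*x - 4*y) dy dx = -1/3.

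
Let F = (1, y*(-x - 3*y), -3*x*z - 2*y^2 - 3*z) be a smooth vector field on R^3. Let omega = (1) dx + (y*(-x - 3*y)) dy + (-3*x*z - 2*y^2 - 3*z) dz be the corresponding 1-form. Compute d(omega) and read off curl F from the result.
d(omega) = (-4*y) dy ∧ dz + (3*z) dz ∧ dx + (-y) dx ∧ dy; curl F = (-4*y, 3*z, -y)

d omega = sum_{i<j} (∂f_j/∂x_i - ∂f_i/∂x_j) dx_i ∧ dx_j. Under the identification (dy ∧ dz, dz ∧ dx, dx ∧ dy) ↔ (e_x, e_y, e_z), the coefficients are exactly the components of curl F. Compute:
  ∂R/∂y - ∂Q/∂z = (-4*y) - (0) = -4*y
  ∂P/∂z - ∂R/∂x = (0) - (-3*z) = 3*z
  ∂Q/∂x - ∂P/∂y = (-y) - (0) = -y.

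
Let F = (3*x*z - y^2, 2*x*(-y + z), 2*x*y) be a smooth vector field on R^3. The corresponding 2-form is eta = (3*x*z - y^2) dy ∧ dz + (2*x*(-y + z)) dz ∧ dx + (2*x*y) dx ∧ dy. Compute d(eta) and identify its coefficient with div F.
d(eta) = (-2*x + 3*z) dx ∧ dy ∧ dz; div F = -2*x + 3*z

For a 2-form in R^3 of the form above, applying d gives a 3-form with coefficient ∂P/∂x + ∂Q/∂y + ∂R/∂z:
  ∂P/∂x = 3*z
  ∂Q/∂y = -2*x
  ∂R/∂z = 0
Sum = -2*x + 3*z, which is exactly div F.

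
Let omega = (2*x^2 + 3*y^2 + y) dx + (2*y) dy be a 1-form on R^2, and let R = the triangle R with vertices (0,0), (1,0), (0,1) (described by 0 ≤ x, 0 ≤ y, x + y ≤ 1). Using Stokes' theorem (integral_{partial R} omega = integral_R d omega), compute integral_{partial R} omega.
integral_(partial R) omega = -3/2

Stokes: integral_partial_R omega = integral_R d omega with d omega = (∂Q/∂x - ∂P/∂y) dx ∧ dy.
  ∂Q/∂x = 0
  ∂P/∂y = 6*y + 1
  integrand = ∂Q/∂x - ∂P/∂y = -6*y - 1.
Integrating over R: integral_0^1 integral_0^{1-x} (-6*y - 1) dy dx = -3/2.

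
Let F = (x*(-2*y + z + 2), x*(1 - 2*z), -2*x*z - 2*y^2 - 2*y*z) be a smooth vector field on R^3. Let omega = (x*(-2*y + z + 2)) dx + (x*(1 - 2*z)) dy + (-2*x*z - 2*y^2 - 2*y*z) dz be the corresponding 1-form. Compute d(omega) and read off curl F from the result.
d(omega) = (2*x - 4*y - 2*z) dy ∧ dz + (x + 2*z) dz ∧ dx + (2*x - 2*z + 1) dx ∧ dy; curl F = (2*x - 4*y - 2*z, x + 2*z, 2*x - 2*z + 1)

d omega = sum_{i<j} (∂f_j/∂x_i - ∂f_i/∂x_j) dx_i ∧ dx_j. Under the identification (dy ∧ dz, dz ∧ dx, dx ∧ dy) ↔ (e_x, e_y, e_z), the coefficients are exactly the components of curl F. Compute:
  ∂R/∂y - ∂Q/∂z = (-4*y - 2*z) - (-2*x) = 2*x - 4*y - 2*z
  ∂P/∂z - ∂R/∂x = (x) - (-2*z) = x + 2*z
  ∂Q/∂x - ∂P/∂y = (1 - 2*z) - (-2*x) = 2*x - 2*z + 1.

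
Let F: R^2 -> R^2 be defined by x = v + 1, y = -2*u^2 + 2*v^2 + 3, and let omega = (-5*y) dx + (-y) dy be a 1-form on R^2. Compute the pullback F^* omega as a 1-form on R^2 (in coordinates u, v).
F^* omega = (4*u*(-2*u^2 + 2*v^2 + 3)) du + (8*u^2*v + 10*u^2 - 8*v^3 - 10*v^2 - 12*v - 15) dv

Using F^*(f dg) = (f ∘ F) d(g ∘ F), substitute each coordinate x_i by F_i(u, v) in f_i, and replace dx_i by d F_i = (∂F_i/∂u) du + (∂F_i/∂v) dv.
  For the x component: f_1(F) = 10*u^2 - 10*v^2 - 15; d F_1 = (0) du + (1) dv
  For the y component: f_2(F) = 2*u^2 - 2*v^2 - 3; d F_2 = (-4*u) du + (4*v) dv
Combining and collecting du, dv coefficients:
  coeff of du: 4*u*(-2*u^2 + 2*v^2 + 3)
  coeff of dv: 8*u^2*v + 10*u^2 - 8*v^3 - 10*v^2 - 12*v - 15
F^* omega = (4*u*(-2*u^2 + 2*v^2 + 3)) du + (8*u^2*v + 10*u^2 - 8*v^3 - 10*v^2 - 12*v - 15) dv.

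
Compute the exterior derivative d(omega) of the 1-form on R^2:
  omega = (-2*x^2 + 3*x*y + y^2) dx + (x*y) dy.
d(omega) = (-3*x - y) dx ∧ dy

For a 1-form omega = sum_i f_i dx_i, the exterior derivative is
  d(omega) = sum_{i < j} (∂f_j/∂x_i - ∂f_i/∂x_j) dx_i ∧ dx_j.
  coefficient of dx ∧ dy: ∂f_2/∂x - ∂f_1/∂y = ∂(x*y)/∂x - ∂(-2*x^2 + 3*x*y + y^2)/∂y = -3*x - y
Assembling: d(omega) = (-3*x - y) dx ∧ dy.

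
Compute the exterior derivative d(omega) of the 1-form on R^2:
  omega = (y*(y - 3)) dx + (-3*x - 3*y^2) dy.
d(omega) = (-2*y) dx ∧ dy

For a 1-form omega = sum_i f_i dx_i, the exterior derivative is
  d(omega) = sum_{i < j} (∂f_j/∂x_i - ∂f_i/∂x_j) dx_i ∧ dx_j.
  coefficient of dx ∧ dy: ∂f_2/∂x - ∂f_1/∂y = ∂(-3*x - 3*y^2)/∂x - ∂(y*(y - 3))/∂y = -2*y
Assembling: d(omega) = (-2*y) dx ∧ dy.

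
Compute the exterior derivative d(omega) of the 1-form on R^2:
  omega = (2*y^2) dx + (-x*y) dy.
d(omega) = (-5*y) dx ∧ dy

For a 1-form omega = sum_i f_i dx_i, the exterior derivative is
  d(omega) = sum_{i < j} (∂f_j/∂x_i - ∂f_i/∂x_j) dx_i ∧ dx_j.
  coefficient of dx ∧ dy: ∂f_2/∂x - ∂f_1/∂y = ∂(-x*y)/∂x - ∂(2*y^2)/∂y = -5*y
Assembling: d(omega) = (-5*y) dx ∧ dy.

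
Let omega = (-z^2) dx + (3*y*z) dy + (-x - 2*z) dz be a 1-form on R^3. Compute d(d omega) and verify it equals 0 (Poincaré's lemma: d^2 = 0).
d(d omega) = 0

Step 1: d omega = sum_{i<j} (∂f_j/∂x_i - ∂f_i/∂x_j) dx_i ∧ dx_j:
  coeff of dx ∧ dy: 0
  coeff of dx ∧ dz: 2*z - 1
  coeff of dy ∧ dz: -3*y
Step 2: Apply d again to each 2-form coefficient. The only possible 3-form in R^3 is dx ∧ dy ∧ dz, with coefficient
  ∂(coeff of dy∧dz)/∂x - ∂(coeff of dx∧dz)/∂y + ∂(coeff of dx∧dy)/∂z
  = ∂/∂x (-3*y) - ∂/∂y (2*z - 1) + ∂/∂z (0).
Each of these terms simplifies to sums of mixed partials that cancel in pairs. The result is 0 (by equality of mixed partials for smooth functions — Schwarz / Clairaut).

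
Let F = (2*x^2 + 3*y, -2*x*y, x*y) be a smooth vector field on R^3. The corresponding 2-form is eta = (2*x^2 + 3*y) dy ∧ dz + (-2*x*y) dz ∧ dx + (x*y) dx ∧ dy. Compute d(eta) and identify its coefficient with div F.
d(eta) = (2*x) dx ∧ dy ∧ dz; div F = 2*x

For a 2-form in R^3 of the form above, applying d gives a 3-form with coefficient ∂P/∂x + ∂Q/∂y + ∂R/∂z:
  ∂P/∂x = 4*x
  ∂Q/∂y = -2*x
  ∂R/∂z = 0
Sum = 2*x, which is exactly div F.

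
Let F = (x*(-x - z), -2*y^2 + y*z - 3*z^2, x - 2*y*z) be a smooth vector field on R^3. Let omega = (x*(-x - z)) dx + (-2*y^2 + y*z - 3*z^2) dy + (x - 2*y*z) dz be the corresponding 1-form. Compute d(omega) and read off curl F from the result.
d(omega) = (-y + 4*z) dy ∧ dz + (-x - 1) dz ∧ dx + (0) dx ∧ dy; curl F = (-y + 4*z, -x - 1, 0)

d omega = sum_{i<j} (∂f_j/∂x_i - ∂f_i/∂x_j) dx_i ∧ dx_j. Under the identification (dy ∧ dz, dz ∧ dx, dx ∧ dy) ↔ (e_x, e_y, e_z), the coefficients are exactly the components of curl F. Compute:
  ∂R/∂y - ∂Q/∂z = (-2*z) - (y - 6*z) = -y + 4*z
  ∂P/∂z - ∂R/∂x = (-x) - (1) = -x - 1
  ∂Q/∂x - ∂P/∂y = (0) - (0) = 0.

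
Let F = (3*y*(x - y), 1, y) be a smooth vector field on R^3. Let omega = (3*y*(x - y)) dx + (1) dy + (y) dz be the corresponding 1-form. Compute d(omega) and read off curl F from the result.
d(omega) = (1) dy ∧ dz + (0) dz ∧ dx + (-3*x + 6*y) dx ∧ dy; curl F = (1, 0, -3*x + 6*y)

d omega = sum_{i<j} (∂f_j/∂x_i - ∂f_i/∂x_j) dx_i ∧ dx_j. Under the identification (dy ∧ dz, dz ∧ dx, dx ∧ dy) ↔ (e_x, e_y, e_z), the coefficients are exactly the components of curl F. Compute:
  ∂R/∂y - ∂Q/∂z = (1) - (0) = 1
  ∂P/∂z - ∂R/∂x = (0) - (0) = 0
  ∂Q/∂x - ∂P/∂y = (0) - (3*x - 6*y) = -3*x + 6*y.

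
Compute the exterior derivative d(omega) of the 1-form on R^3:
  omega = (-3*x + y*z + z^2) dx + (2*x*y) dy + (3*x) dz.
d(omega) = (2*y - z) dx ∧ dy + (-y - 2*z + 3) dx ∧ dz

For a 1-form omega = sum_i f_i dx_i, the exterior derivative is
  d(omega) = sum_{i < j} (∂f_j/∂x_i - ∂f_i/∂x_j) dx_i ∧ dx_j.
  coefficient of dx ∧ dy: ∂f_2/∂x - ∂f_1/∂y = ∂(2*x*y)/∂x - ∂(-3*x + y*z + z^2)/∂y = 2*y - z
  coefficient of dx ∧ dz: ∂f_3/∂x - ∂f_1/∂z = ∂(3*x)/∂x - ∂(-3*x + y*z + z^2)/∂z = -y - 2*z + 3
Assembling: d(omega) = (2*y - z) dx ∧ dy + (-y - 2*z + 3) dx ∧ dz.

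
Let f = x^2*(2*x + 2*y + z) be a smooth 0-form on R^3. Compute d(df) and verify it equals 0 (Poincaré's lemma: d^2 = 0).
d(df) = 0

Step 1: df = sum_i (∂f/∂x_i) dx_i = (2*x*(3*x + 2*y + z)) dx + (2*x^2) dy + (x^2) dz.
Step 2: Apply d again. Using the 1-form formula, the coefficient of dx ∧ dy in d(df) is ∂^2 f/∂x ∂y - ∂^2 f/∂y ∂x = (4*x) - (4*x) = 0 (equality of mixed partials for smooth f).
Similarly for dx ∧ dz and dy ∧ dz — all coefficients vanish. So d(df) = 0.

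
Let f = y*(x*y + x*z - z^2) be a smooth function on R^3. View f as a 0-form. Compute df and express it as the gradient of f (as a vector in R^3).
df = (y*(y + z)) dx + (2*x*y + x*z - z^2) dy + (y*(x - 2*z)) dz; grad f = (y*(y + z), 2*x*y + x*z - z^2, y*(x - 2*z))

For a 0-form f, d f = (∂f/∂x) dx + (∂f/∂y) dy + (∂f/∂z) dz. The components of the vector representation are exactly the entries of grad f in Cartesian coordinates:
  ∂f/∂x = y*(y + z)
  ∂f/∂y = 2*x*y + x*z - z^2
  ∂f/∂z = y*(x - 2*z).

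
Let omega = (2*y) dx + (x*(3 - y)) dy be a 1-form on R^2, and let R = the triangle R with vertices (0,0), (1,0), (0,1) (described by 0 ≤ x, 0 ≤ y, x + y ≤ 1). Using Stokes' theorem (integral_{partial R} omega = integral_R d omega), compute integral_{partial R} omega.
integral_(partial R) omega = 1/3

Stokes: integral_partial_R omega = integral_R d omega with d omega = (∂Q/∂x - ∂P/∂y) dx ∧ dy.
  ∂Q/∂x = 3 - y
  ∂P/∂y = 2
  integrand = ∂Q/∂x - ∂P/∂y = 1 - y.
Integrating over R: integral_0^1 integral_0^{1-x} (1 - y) dy dx = 1/3.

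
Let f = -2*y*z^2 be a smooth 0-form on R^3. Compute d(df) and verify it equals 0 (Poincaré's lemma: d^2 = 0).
d(df) = 0

Step 1: df = sum_i (∂f/∂x_i) dx_i = (0) dx + (-2*z^2) dy + (-4*y*z) dz.
Step 2: Apply d again. Using the 1-form formula, the coefficient of dx ∧ dy in d(df) is ∂^2 f/∂x ∂y - ∂^2 f/∂y ∂x = (0) - (0) = 0 (equality of mixed partials for smooth f).
Similarly for dx ∧ dz and dy ∧ dz — all coefficients vanish. So d(df) = 0.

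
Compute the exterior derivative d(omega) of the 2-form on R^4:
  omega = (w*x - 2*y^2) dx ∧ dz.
d(omega) = (4*y) dx ∧ dy ∧ dz + (x) dx ∧ dz ∧ dw

For a 2-form omega = sum_{i<j} g_{ij} dx_i ∧ dx_j, the exterior derivative is
  d(omega) = sum_{i<j} d(g_{ij}) ∧ dx_i ∧ dx_j = sum_{i<j, k} (∂g_{ij}/∂x_k) dx_k ∧ dx_i ∧ dx_j.
Expand each term, using dx_k ∧ dx_i ∧ dx_j = sgn(permutation) dx_{(a)} ∧ dx_{(b)} ∧ dx_{(c)} with (a < b < c) sorted:
  d(w*x - 2*y^2) includes (∂/∂y)(w*x - 2*y^2) dy = (-4*y) dy, which multiplied by dx ∧ dz gives (4*y) dx ∧ dy ∧ dz
  d(w*x - 2*y^2) includes (∂/∂w)(w*x - 2*y^2) dw = (x) dw, which multiplied by dx ∧ dz gives (x) dx ∧ dz ∧ dw
Collecting like 3-forms: d(omega) = (4*y) dx ∧ dy ∧ dz + (x) dx ∧ dz ∧ dw.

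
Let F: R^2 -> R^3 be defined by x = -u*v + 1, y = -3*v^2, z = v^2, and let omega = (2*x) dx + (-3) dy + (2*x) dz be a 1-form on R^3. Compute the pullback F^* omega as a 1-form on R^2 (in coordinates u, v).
F^* omega = (2*v*(u*v - 1)) du + (2*u^2*v - 4*u*v^2 - 2*u + 22*v) dv

Using F^*(f dg) = (f ∘ F) d(g ∘ F), substitute each coordinate x_i by F_i(u, v) in f_i, and replace dx_i by d F_i = (∂F_i/∂u) du + (∂F_i/∂v) dv.
  For the x component: f_1(F) = -2*u*v + 2; d F_1 = (-v) du + (-u) dv
  For the y component: f_2(F) = -3; d F_2 = (0) du + (-6*v) dv
  For the z component: f_3(F) = -2*u*v + 2; d F_3 = (0) du + (2*v) dv
Combining and collecting du, dv coefficients:
  coeff of du: 2*v*(u*v - 1)
  coeff of dv: 2*u^2*v - 4*u*v^2 - 2*u + 22*v
F^* omega = (2*v*(u*v - 1)) du + (2*u^2*v - 4*u*v^2 - 2*u + 22*v) dv.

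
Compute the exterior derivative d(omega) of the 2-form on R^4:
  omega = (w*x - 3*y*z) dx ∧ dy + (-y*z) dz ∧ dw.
d(omega) = (-3*y) dx ∧ dy ∧ dz + (x) dx ∧ dy ∧ dw + (-z) dy ∧ dz ∧ dw

For a 2-form omega = sum_{i<j} g_{ij} dx_i ∧ dx_j, the exterior derivative is
  d(omega) = sum_{i<j} d(g_{ij}) ∧ dx_i ∧ dx_j = sum_{i<j, k} (∂g_{ij}/∂x_k) dx_k ∧ dx_i ∧ dx_j.
Expand each term, using dx_k ∧ dx_i ∧ dx_j = sgn(permutation) dx_{(a)} ∧ dx_{(b)} ∧ dx_{(c)} with (a < b < c) sorted:
  d(w*x - 3*y*z) includes (∂/∂z)(w*x - 3*y*z) dz = (-3*y) dz, which multiplied by dx ∧ dy gives (-3*y) dx ∧ dy ∧ dz
  d(w*x - 3*y*z) includes (∂/∂w)(w*x - 3*y*z) dw = (x) dw, which multiplied by dx ∧ dy gives (x) dx ∧ dy ∧ dw
  d(-y*z) includes (∂/∂y)(-y*z) dy = (-z) dy, which multiplied by dz ∧ dw gives (-z) dy ∧ dz ∧ dw
Collecting like 3-forms: d(omega) = (-3*y) dx ∧ dy ∧ dz + (x) dx ∧ dy ∧ dw + (-z) dy ∧ dz ∧ dw.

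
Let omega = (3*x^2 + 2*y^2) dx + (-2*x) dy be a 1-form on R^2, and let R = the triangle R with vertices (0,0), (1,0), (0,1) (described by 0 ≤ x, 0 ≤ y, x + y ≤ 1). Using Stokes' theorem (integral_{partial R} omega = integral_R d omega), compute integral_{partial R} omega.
integral_(partial R) omega = -5/3

Stokes: integral_partial_R omega = integral_R d omega with d omega = (∂Q/∂x - ∂P/∂y) dx ∧ dy.
  ∂Q/∂x = -2
  ∂P/∂y = 4*y
  integrand = ∂Q/∂x - ∂P/∂y = -4*y - 2.
Integrating over R: integral_0^1 integral_0^{1-x} (-4*y - 2) dy dx = -5/3.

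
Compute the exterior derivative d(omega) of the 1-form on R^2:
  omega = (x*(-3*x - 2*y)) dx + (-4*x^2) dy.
d(omega) = (-6*x) dx ∧ dy

For a 1-form omega = sum_i f_i dx_i, the exterior derivative is
  d(omega) = sum_{i < j} (∂f_j/∂x_i - ∂f_i/∂x_j) dx_i ∧ dx_j.
  coefficient of dx ∧ dy: ∂f_2/∂x - ∂f_1/∂y = ∂(-4*x^2)/∂x - ∂(x*(-3*x - 2*y))/∂y = -6*x
Assembling: d(omega) = (-6*x) dx ∧ dy.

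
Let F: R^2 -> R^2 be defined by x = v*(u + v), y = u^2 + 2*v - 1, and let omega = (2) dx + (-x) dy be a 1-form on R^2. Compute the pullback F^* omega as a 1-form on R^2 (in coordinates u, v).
F^* omega = (2*v*(-u^2 - u*v + 1)) du + (-2*u*v + 2*u - 2*v^2 + 4*v) dv

Using F^*(f dg) = (f ∘ F) d(g ∘ F), substitute each coordinate x_i by F_i(u, v) in f_i, and replace dx_i by d F_i = (∂F_i/∂u) du + (∂F_i/∂v) dv.
  For the x component: f_1(F) = 2; d F_1 = (v) du + (u + 2*v) dv
  For the y component: f_2(F) = v*(-u - v); d F_2 = (2*u) du + (2) dv
Combining and collecting du, dv coefficients:
  coeff of du: 2*v*(-u^2 - u*v + 1)
  coeff of dv: -2*u*v + 2*u - 2*v^2 + 4*v
F^* omega = (2*v*(-u^2 - u*v + 1)) du + (-2*u*v + 2*u - 2*v^2 + 4*v) dv.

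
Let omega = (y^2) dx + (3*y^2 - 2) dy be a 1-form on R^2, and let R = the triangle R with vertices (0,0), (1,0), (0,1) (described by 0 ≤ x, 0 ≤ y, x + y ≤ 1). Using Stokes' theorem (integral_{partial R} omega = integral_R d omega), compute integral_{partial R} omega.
integral_(partial R) omega = -1/3

Stokes: integral_partial_R omega = integral_R d omega with d omega = (∂Q/∂x - ∂P/∂y) dx ∧ dy.
  ∂Q/∂x = 0
  ∂P/∂y = 2*y
  integrand = ∂Q/∂x - ∂P/∂y = -2*y.
Integrating over R: integral_0^1 integral_0^{1-x} (-2*y) dy dx = -1/3.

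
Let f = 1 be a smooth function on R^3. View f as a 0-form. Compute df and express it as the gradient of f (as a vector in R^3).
df = (0) dx + (0) dy + (0) dz; grad f = (0, 0, 0)

For a 0-form f, d f = (∂f/∂x) dx + (∂f/∂y) dy + (∂f/∂z) dz. The components of the vector representation are exactly the entries of grad f in Cartesian coordinates:
  ∂f/∂x = 0
  ∂f/∂y = 0
  ∂f/∂z = 0.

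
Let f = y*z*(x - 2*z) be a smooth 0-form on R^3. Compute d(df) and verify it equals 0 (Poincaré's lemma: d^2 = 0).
d(df) = 0

Step 1: df = sum_i (∂f/∂x_i) dx_i = (y*z) dx + (z*(x - 2*z)) dy + (y*(x - 4*z)) dz.
Step 2: Apply d again. Using the 1-form formula, the coefficient of dx ∧ dy in d(df) is ∂^2 f/∂x ∂y - ∂^2 f/∂y ∂x = (z) - (z) = 0 (equality of mixed partials for smooth f).
Similarly for dx ∧ dz and dy ∧ dz — all coefficients vanish. So d(df) = 0.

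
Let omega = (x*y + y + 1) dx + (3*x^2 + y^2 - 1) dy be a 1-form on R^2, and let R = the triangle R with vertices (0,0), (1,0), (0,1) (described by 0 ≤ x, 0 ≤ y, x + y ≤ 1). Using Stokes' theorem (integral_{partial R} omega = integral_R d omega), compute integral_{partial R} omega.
integral_(partial R) omega = 1/3

Stokes: integral_partial_R omega = integral_R d omega with d omega = (∂Q/∂x - ∂P/∂y) dx ∧ dy.
  ∂Q/∂x = 6*x
  ∂P/∂y = x + 1
  integrand = ∂Q/∂x - ∂P/∂y = 5*x - 1.
Integrating over R: integral_0^1 integral_0^{1-x} (5*x - 1) dy dx = 1/3.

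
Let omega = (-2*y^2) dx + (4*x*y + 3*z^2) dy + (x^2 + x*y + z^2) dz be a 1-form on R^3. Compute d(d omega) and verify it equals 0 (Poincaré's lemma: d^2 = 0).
d(d omega) = 0

Step 1: d omega = sum_{i<j} (∂f_j/∂x_i - ∂f_i/∂x_j) dx_i ∧ dx_j:
  coeff of dx ∧ dy: 8*y
  coeff of dx ∧ dz: 2*x + y
  coeff of dy ∧ dz: x - 6*z
Step 2: Apply d again to each 2-form coefficient. The only possible 3-form in R^3 is dx ∧ dy ∧ dz, with coefficient
  ∂(coeff of dy∧dz)/∂x - ∂(coeff of dx∧dz)/∂y + ∂(coeff of dx∧dy)/∂z
  = ∂/∂x (x - 6*z) - ∂/∂y (2*x + y) + ∂/∂z (8*y).
Each of these terms simplifies to sums of mixed partials that cancel in pairs. The result is 0 (by equality of mixed partials for smooth functions — Schwarz / Clairaut).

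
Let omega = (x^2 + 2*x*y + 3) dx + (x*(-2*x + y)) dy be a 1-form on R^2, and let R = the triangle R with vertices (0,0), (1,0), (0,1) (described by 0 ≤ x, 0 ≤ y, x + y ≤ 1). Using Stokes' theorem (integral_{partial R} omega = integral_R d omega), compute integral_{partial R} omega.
integral_(partial R) omega = -5/6

Stokes: integral_partial_R omega = integral_R d omega with d omega = (∂Q/∂x - ∂P/∂y) dx ∧ dy.
  ∂Q/∂x = -4*x + y
  ∂P/∂y = 2*x
  integrand = ∂Q/∂x - ∂P/∂y = -6*x + y.
Integrating over R: integral_0^1 integral_0^{1-x} (-6*x + y) dy dx = -5/6.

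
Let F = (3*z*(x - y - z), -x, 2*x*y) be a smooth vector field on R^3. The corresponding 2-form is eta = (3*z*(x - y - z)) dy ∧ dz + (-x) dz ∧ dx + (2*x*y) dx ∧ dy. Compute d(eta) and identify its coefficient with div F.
d(eta) = (3*z) dx ∧ dy ∧ dz; div F = 3*z

For a 2-form in R^3 of the form above, applying d gives a 3-form with coefficient ∂P/∂x + ∂Q/∂y + ∂R/∂z:
  ∂P/∂x = 3*z
  ∂Q/∂y = 0
  ∂R/∂z = 0
Sum = 3*z, which is exactly div F.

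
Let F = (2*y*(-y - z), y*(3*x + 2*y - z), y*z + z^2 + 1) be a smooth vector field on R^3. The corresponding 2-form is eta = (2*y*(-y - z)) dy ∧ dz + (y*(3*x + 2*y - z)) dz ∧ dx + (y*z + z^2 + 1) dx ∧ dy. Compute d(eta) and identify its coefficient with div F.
d(eta) = (3*x + 5*y + z) dx ∧ dy ∧ dz; div F = 3*x + 5*y + z

For a 2-form in R^3 of the form above, applying d gives a 3-form with coefficient ∂P/∂x + ∂Q/∂y + ∂R/∂z:
  ∂P/∂x = 0
  ∂Q/∂y = 3*x + 4*y - z
  ∂R/∂z = y + 2*z
Sum = 3*x + 5*y + z, which is exactly div F.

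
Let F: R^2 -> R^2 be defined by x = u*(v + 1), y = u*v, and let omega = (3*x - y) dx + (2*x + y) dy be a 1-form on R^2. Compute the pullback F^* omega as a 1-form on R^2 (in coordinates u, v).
F^* omega = (u*(5*v^2 + 7*v + 3)) du + (5*u^2*(v + 1)) dv

Using F^*(f dg) = (f ∘ F) d(g ∘ F), substitute each coordinate x_i by F_i(u, v) in f_i, and replace dx_i by d F_i = (∂F_i/∂u) du + (∂F_i/∂v) dv.
  For the x component: f_1(F) = u*(2*v + 3); d F_1 = (v + 1) du + (u) dv
  For the y component: f_2(F) = u*(3*v + 2); d F_2 = (v) du + (u) dv
Combining and collecting du, dv coefficients:
  coeff of du: u*(5*v^2 + 7*v + 3)
  coeff of dv: 5*u^2*(v + 1)
F^* omega = (u*(5*v^2 + 7*v + 3)) du + (5*u^2*(v + 1)) dv.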